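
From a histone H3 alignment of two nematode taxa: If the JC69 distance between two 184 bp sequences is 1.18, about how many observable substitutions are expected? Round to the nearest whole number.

Invert JC69: p = (3/4)(1 − e^(−4d/3)) = 0.75 × (1 − e^(-1.573333)) = 0.75 × (1 − 0.207353) = 0.594485.
Expected differing sites = pL ≈ 0.594485 × 184 = 109.38524 ≈ 109.

109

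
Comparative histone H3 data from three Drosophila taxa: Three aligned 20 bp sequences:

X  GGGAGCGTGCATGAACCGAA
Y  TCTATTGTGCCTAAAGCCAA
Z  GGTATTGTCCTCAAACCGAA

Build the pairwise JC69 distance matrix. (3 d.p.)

X–Y: 9/20 sites differ → p = 0.45, d = −0.75 ln(1 − 0.6) = 0.687218 ≈ 0.687.
X–Z: 7/20 sites differ → p = 0.35, d = −0.75 ln(1 − 0.466667) = 0.471457 ≈ 0.471.
Y–Z: 7/20 sites differ → p = 0.35, d = −0.75 ln(1 − 0.466667) = 0.471457 ≈ 0.471.

d(X,Y) = 0.687, d(X,Z) = 0.471, d(Y,Z) = 0.471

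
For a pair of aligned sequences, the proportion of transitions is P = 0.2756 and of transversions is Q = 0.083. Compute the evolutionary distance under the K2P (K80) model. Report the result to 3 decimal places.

0.548

Under the Kimura two-parameter model, d = −½ ln(1 − 2P − Q) − ¼ ln(1 − 2Q).
1 − 2P − Q = 0.3658, giving −½ ln(0.3658) = 0.502834.
1 − 2Q = 0.834, giving −¼ ln(0.834) = 0.045380.
d = 0.502834 + 0.045380 = 0.548214.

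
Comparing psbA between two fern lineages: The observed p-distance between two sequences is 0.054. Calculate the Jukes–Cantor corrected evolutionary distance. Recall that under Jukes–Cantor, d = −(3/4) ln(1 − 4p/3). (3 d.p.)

d = −(3/4) ln(1 − 4p/3) = −0.75 ln(1 − 0.072) = −0.75 ln(0.928)
  = −0.75 × (-0.074724) = 0.056043 substitutions/site.

0.056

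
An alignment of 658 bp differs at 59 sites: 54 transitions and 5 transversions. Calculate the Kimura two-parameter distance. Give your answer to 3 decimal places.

P = 54/658 ≈ 0.082067 and Q = 5/658 ≈ 0.007599.
Under the Kimura two-parameter model, d = −½ ln(1 − 2P − Q) − ¼ ln(1 − 2Q).
1 − 2P − Q = 0.828267, giving −½ ln(0.828267) = 0.094210.
1 − 2Q = 0.984802, giving −¼ ln(0.984802) = 0.003829.
d = 0.094210 + 0.003829 = 0.098039.

0.098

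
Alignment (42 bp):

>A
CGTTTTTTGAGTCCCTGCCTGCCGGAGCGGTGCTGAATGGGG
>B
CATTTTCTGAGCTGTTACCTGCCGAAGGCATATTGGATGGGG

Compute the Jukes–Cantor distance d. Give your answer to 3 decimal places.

0.441

The sequences differ at 14 of 42 sites, so p = 14/42 ≈ 0.333333.
d = −(3/4) ln(1 − 4p/3) = −0.75 ln(1 − 0.444444) = −0.75 ln(0.555556)
  = −0.75 × (-0.587786) = 0.440840 substitutions/site.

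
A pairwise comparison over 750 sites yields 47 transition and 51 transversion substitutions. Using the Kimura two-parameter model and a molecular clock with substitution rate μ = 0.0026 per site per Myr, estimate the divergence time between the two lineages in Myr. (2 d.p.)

27.69

P = 47/750 ≈ 0.062667 and Q = 51/750 = 0.068.
Under the Kimura two-parameter model, d = −½ ln(1 − 2P − Q) − ¼ ln(1 − 2Q).
1 − 2P − Q = 0.806666, giving −½ ln(0.806666) = 0.107423.
1 − 2Q = 0.864, giving −¼ ln(0.864) = 0.036546.
d = 0.107423 + 0.036546 = 0.143969.
Under a molecular clock d = 2μt, so t = d/(2μ) = 0.143969 / (2 × 0.0026) = 27.69 Myr.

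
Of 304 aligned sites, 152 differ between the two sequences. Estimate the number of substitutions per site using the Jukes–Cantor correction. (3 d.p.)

0.824

p = 152/304 = 0.5.
d = −(3/4) ln(1 − 4p/3) = −0.75 ln(1 − 0.666667) = −0.75 ln(0.333333)
  = −0.75 × (-1.098613) = 0.823960 substitutions/site.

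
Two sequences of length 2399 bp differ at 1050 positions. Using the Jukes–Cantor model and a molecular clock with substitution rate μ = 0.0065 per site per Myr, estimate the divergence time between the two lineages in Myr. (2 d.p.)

p = 1050/2399 ≈ 0.437682.
d = −(3/4) ln(1 − 4p/3) = −0.75 ln(1 − 0.583576) = −0.75 ln(0.416424)
  = −0.75 × (-0.876051) = 0.657038 substitutions/site.
Under a molecular clock d = 2μt, so t = d/(2μ) = 0.657038 / (2 × 0.0065) = 50.54 Myr.

50.54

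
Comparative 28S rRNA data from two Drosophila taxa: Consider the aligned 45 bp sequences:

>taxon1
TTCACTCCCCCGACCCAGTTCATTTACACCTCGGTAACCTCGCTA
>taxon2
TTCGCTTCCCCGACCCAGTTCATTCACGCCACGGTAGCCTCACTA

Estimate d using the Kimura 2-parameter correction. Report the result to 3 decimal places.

Of 45 sites, 6 differences are transitions and 1 are transversions, so P = 6/45 ≈ 0.133333 and Q = 1/45 ≈ 0.022222.
Under the Kimura two-parameter model, d = −½ ln(1 − 2P − Q) − ¼ ln(1 − 2Q).
1 − 2P − Q = 0.711112, giving −½ ln(0.711112) = 0.170463.
1 − 2Q = 0.955556, giving −¼ ln(0.955556) = 0.011365.
d = 0.170463 + 0.011365 = 0.181828.

0.182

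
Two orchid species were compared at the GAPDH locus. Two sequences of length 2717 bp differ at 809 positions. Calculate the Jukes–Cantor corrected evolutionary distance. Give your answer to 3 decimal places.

p = 809/2717 ≈ 0.297755.
d = −(3/4) ln(1 − 4p/3) = −0.75 ln(1 − 0.397007) = −0.75 ln(0.602993)
  = −0.75 × (-0.505850) = 0.379388 substitutions/site.

0.379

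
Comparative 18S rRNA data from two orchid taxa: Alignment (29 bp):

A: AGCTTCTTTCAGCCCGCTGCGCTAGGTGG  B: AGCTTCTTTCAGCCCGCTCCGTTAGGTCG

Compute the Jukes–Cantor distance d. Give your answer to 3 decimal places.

0.111

The sequences differ at 3 of 29 sites (19, 22, 28), so p = 3/29 ≈ 0.103448.
d = −(3/4) ln(1 − 4p/3) = −0.75 ln(1 − 0.137931) = −0.75 ln(0.862069)
  = −0.75 × (-0.148420) = 0.111315 substitutions/site.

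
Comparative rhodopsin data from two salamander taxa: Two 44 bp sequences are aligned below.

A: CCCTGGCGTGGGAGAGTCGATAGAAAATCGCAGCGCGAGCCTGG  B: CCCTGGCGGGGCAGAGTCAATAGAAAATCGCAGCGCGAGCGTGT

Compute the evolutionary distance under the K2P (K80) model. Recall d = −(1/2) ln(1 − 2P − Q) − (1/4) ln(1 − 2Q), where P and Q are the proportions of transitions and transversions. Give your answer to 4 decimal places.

0.1235

Of 44 sites, 1 differences are transitions and 4 are transversions, so P = 1/44 ≈ 0.022727 and Q = 4/44 ≈ 0.090909.
Under the Kimura two-parameter model, d = −½ ln(1 − 2P − Q) − ¼ ln(1 − 2Q).
1 − 2P − Q = 0.863637, giving −½ ln(0.863637) = 0.073301.
1 − 2Q = 0.818182, giving −¼ ln(0.818182) = 0.050168.
d = 0.073301 + 0.050168 = 0.123469.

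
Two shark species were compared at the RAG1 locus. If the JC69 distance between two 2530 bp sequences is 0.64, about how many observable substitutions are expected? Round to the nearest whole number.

1089

Invert JC69: p = (3/4)(1 − e^(−4d/3)) = 0.75 × (1 − e^(-0.853333)) = 0.75 × (1 − 0.425993) = 0.430505.
Expected differing sites = pL ≈ 0.430505 × 2530 = 1089.17765 ≈ 1089.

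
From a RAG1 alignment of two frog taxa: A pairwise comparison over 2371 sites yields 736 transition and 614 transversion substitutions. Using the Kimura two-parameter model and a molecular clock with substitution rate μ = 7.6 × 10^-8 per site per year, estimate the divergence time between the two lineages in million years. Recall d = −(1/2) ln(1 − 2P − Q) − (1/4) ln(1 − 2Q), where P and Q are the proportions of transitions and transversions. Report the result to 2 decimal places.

P = 736/2371 ≈ 0.310418 and Q = 614/2371 ≈ 0.258962.
Under the Kimura two-parameter model, d = −½ ln(1 − 2P − Q) − ¼ ln(1 − 2Q).
1 − 2P − Q = 0.120202, giving −½ ln(0.120202) = 1.059291.
1 − 2Q = 0.482076, giving −¼ ln(0.482076) = 0.182413.
d = 1.059291 + 0.182413 = 1.241704.
Under a molecular clock d = 2μt, so t = d/(2μ) = 1.241704 / (2 × 7.6 × 10^-8) = 8.17 million years.

8.17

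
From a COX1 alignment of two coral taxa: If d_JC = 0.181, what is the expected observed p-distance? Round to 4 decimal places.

p = (3/4)(1 − e^(−4d/3)) = 0.75 × (1 − e^(-0.241333)) = 0.75 × (1 − 0.785580) = 0.160815.

0.1608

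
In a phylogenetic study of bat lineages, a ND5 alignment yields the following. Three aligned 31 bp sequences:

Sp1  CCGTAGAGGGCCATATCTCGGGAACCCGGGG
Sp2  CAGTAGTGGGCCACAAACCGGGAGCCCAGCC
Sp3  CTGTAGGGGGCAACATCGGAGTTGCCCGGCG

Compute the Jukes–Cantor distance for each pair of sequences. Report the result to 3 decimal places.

d(Sp1,Sp2) = 0.422, d(Sp1,Sp3) = 0.481, d(Sp2,Sp3) = 0.544

Sp1–Sp2: 10/31 sites differ → p ≈ 0.322581, d = −0.75 ln(1 − 0.430108) = 0.421731 ≈ 0.422.
Sp1–Sp3: 11/31 sites differ → p ≈ 0.354839, d = −0.75 ln(1 − 0.473119) = 0.480585 ≈ 0.481.
Sp2–Sp3: 12/31 sites differ → p ≈ 0.387097, d = −0.75 ln(1 − 0.516129) = 0.544453 ≈ 0.544.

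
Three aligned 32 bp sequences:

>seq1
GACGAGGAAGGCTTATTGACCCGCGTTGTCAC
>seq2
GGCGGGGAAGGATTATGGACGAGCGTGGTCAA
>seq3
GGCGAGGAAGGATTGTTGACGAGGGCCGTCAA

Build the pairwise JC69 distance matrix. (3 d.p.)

seq1–seq2: 8/32 sites differ → p = 0.25, d = −0.75 ln(1 − 0.333333) = 0.304098 ≈ 0.304.
seq1–seq3: 9/32 sites differ → p = 0.28125, d = −0.75 ln(1 − 0.375) = 0.352503 ≈ 0.353.
seq2–seq3: 6/32 sites differ → p = 0.1875, d = −0.75 ln(1 − 0.25) = 0.215762 ≈ 0.216.

d(seq1,seq2) = 0.304, d(seq1,seq3) = 0.353, d(seq2,seq3) = 0.216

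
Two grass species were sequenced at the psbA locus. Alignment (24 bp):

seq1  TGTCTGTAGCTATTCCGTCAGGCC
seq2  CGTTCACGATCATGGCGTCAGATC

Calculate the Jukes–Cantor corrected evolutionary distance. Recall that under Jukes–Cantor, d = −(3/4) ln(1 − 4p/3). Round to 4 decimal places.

The sequences differ at 13 of 24 sites, so p = 13/24 ≈ 0.541667.
d = −(3/4) ln(1 − 4p/3) = −0.75 ln(1 − 0.722223) = −0.75 ln(0.277777)
  = −0.75 × (-1.280937) = 0.960703 substitutions/site.

0.9607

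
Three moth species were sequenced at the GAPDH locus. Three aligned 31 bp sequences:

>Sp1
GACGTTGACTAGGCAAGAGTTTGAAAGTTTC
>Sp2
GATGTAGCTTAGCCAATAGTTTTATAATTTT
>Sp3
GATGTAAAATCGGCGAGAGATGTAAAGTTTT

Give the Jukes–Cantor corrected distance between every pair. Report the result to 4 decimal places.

Sp1–Sp2: 10/31 sites differ → p ≈ 0.322581, d = −0.75 ln(1 − 0.430108) = 0.421731 ≈ 0.4217.
Sp1–Sp3: 10/31 sites differ → p ≈ 0.322581, d = −0.75 ln(1 − 0.430108) = 0.421731 ≈ 0.4217.
Sp2–Sp3: 11/31 sites differ → p ≈ 0.354839, d = −0.75 ln(1 − 0.473119) = 0.480585 ≈ 0.4806.

d(Sp1,Sp2) = 0.4217, d(Sp1,Sp3) = 0.4217, d(Sp2,Sp3) = 0.4806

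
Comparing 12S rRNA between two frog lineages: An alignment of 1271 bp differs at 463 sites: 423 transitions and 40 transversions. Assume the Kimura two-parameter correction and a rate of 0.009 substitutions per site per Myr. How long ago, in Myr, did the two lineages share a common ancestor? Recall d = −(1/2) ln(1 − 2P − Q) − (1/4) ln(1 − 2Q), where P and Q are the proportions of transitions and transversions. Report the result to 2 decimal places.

P = 423/1271 ≈ 0.332809 and Q = 40/1271 ≈ 0.031471.
Under the Kimura two-parameter model, d = −½ ln(1 − 2P − Q) − ¼ ln(1 − 2Q).
1 − 2P − Q = 0.302911, giving −½ ln(0.302911) = 0.597158.
1 − 2Q = 0.937058, giving −¼ ln(0.937058) = 0.016253.
d = 0.597158 + 0.016253 = 0.613411.
Under a molecular clock d = 2μt, so t = d/(2μ) = 0.613411 / (2 × 0.009) = 34.08 Myr.

34.08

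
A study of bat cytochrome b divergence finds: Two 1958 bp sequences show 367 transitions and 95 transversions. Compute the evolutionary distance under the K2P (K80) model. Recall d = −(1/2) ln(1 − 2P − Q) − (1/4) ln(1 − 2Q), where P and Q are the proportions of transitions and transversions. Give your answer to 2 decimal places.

0.30

P = 367/1958 ≈ 0.187436 and Q = 95/1958 ≈ 0.048519.
Under the Kimura two-parameter model, d = −½ ln(1 − 2P − Q) − ¼ ln(1 − 2Q).
1 − 2P − Q = 0.576609, giving −½ ln(0.576609) = 0.275295.
1 − 2Q = 0.902962, giving −¼ ln(0.902962) = 0.025519.
d = 0.275295 + 0.025519 = 0.300814.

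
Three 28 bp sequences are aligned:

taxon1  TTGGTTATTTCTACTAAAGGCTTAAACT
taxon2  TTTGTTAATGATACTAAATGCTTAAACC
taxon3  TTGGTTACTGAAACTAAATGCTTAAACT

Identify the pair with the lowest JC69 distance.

taxon1–taxon2: 6/28 differ, p = 0.214, d = 0.252.
taxon1–taxon3: 5/28 differ, p = 0.179, d = 0.204.
taxon2–taxon3: 4/28 differ, p = 0.143, d = 0.158.
The smallest distance is between taxon2 and taxon3.

taxon2 and taxon3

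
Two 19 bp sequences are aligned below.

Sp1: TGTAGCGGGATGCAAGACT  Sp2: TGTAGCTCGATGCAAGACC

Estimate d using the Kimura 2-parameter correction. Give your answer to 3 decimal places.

Of 19 sites, 1 differences are transitions and 2 are transversions, so P = 1/19 ≈ 0.052632 and Q = 2/19 ≈ 0.105263.
Under the Kimura two-parameter model, d = −½ ln(1 − 2P − Q) − ¼ ln(1 − 2Q).
1 − 2P − Q = 0.789473, giving −½ ln(0.789473) = 0.118195.
1 − 2Q = 0.789474, giving −¼ ln(0.789474) = 0.059097.
d = 0.118195 + 0.059097 = 0.177292.

0.177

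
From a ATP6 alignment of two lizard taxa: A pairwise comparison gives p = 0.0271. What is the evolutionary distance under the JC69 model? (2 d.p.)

0.03

d = −(3/4) ln(1 − 4p/3) = −0.75 ln(1 − 0.036133) = −0.75 ln(0.963867)
  = −0.75 × (-0.036802) = 0.027602 substitutions/site.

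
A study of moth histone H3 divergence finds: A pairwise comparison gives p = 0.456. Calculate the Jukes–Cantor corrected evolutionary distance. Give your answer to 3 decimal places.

d = −(3/4) ln(1 − 4p/3) = −0.75 ln(1 − 0.608) = −0.75 ln(0.392)
  = −0.75 × (-0.936493) = 0.702370 substitutions/site.

0.702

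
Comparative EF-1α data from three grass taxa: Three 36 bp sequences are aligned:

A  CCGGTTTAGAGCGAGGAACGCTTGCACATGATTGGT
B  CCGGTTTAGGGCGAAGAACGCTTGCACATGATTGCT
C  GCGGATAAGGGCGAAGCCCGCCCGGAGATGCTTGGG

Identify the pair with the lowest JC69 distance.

A–B: 3/36 differ, p = 0.083, d = 0.088.
A–C: 13/36 differ, p = 0.361, d = 0.493.
B–C: 12/36 differ, p = 0.333, d = 0.441.
The smallest distance is between A and B.

A and B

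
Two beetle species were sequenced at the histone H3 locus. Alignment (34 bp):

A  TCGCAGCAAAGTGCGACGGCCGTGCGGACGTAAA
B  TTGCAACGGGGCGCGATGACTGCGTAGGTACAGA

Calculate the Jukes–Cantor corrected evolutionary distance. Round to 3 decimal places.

0.824

The sequences differ at 17 of 34 sites, so p = 17/34 = 0.5.
d = −(3/4) ln(1 − 4p/3) = −0.75 ln(1 − 0.666667) = −0.75 ln(0.333333)
  = −0.75 × (-1.098613) = 0.823960 substitutions/site.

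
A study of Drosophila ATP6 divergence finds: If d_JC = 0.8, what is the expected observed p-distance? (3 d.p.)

p = (3/4)(1 − e^(−4d/3)) = 0.75 × (1 − e^(-1.066667)) = 0.75 × (1 − 0.344154) = 0.491885.

0.492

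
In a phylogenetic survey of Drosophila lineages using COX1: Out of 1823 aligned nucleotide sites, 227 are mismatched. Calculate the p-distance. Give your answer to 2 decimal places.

0.12

p = 227/1823 = 0.124520… ≈ 0.12 (to 2 d.p.).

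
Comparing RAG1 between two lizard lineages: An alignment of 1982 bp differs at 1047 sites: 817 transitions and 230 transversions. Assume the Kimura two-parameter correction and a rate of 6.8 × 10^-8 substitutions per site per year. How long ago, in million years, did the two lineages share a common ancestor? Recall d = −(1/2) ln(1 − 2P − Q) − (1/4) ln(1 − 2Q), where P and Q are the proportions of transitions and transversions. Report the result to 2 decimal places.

10.86

P = 817/1982 ≈ 0.41221 and Q = 230/1982 ≈ 0.116044.
Under the Kimura two-parameter model, d = −½ ln(1 − 2P − Q) − ¼ ln(1 − 2Q).
1 − 2P − Q = 0.059536, giving −½ ln(0.059536) = 1.410587.
1 − 2Q = 0.767912, giving −¼ ln(0.767912) = 0.066020.
d = 1.410587 + 0.066020 = 1.476607.
Under a molecular clock d = 2μt, so t = d/(2μ) = 1.476607 / (2 × 6.8 × 10^-8) = 10.86 million years.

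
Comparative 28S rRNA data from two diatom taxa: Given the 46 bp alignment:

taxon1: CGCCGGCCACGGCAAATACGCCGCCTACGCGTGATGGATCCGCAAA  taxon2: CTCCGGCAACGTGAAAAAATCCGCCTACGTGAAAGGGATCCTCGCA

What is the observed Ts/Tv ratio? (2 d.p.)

0.27

Transitions are A↔G and C↔T; transversions are all other mismatches.
Transitions: 3. Transversions: 11.
R = 3/11 = 0.272727… ≈ 0.27 (to 2 d.p.).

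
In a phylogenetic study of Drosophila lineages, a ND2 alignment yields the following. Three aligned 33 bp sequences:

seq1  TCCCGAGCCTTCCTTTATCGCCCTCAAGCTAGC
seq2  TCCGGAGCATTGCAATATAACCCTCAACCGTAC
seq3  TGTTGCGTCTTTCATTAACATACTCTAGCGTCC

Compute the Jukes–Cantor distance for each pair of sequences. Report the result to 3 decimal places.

seq1–seq2: 11/33 sites differ → p ≈ 0.333333, d = −0.75 ln(1 − 0.444444) = 0.440839 ≈ 0.441.
seq1–seq3: 15/33 sites differ → p ≈ 0.454545, d = −0.75 ln(1 − 0.60606) = 0.698667 ≈ 0.699.
seq2–seq3: 15/33 sites differ → p ≈ 0.454545, d = −0.75 ln(1 − 0.60606) = 0.698667 ≈ 0.699.

d(seq1,seq2) = 0.441, d(seq1,seq3) = 0.699, d(seq2,seq3) = 0.699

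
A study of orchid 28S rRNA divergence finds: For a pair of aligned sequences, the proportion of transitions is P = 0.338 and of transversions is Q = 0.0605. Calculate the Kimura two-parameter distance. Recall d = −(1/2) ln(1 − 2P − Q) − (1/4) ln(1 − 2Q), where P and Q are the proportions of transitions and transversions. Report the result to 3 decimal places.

Under the Kimura two-parameter model, d = −½ ln(1 − 2P − Q) − ¼ ln(1 − 2Q).
1 − 2P − Q = 0.2635, giving −½ ln(0.2635) = 0.666851.
1 − 2Q = 0.879, giving −¼ ln(0.879) = 0.032243.
d = 0.666851 + 0.032243 = 0.699094.

0.699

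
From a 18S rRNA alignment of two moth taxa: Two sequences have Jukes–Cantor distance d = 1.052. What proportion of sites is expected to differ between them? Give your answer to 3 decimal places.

p = (3/4)(1 − e^(−4d/3)) = 0.75 × (1 − e^(-1.402667)) = 0.75 × (1 − 0.245940) = 0.565545.

0.566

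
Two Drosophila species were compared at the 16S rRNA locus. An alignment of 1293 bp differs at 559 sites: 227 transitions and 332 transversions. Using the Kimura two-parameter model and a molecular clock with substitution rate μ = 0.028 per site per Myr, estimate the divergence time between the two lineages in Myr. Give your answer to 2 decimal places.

11.58

P = 227/1293 ≈ 0.175561 and Q = 332/1293 ≈ 0.256767.
Under the Kimura two-parameter model, d = −½ ln(1 − 2P − Q) − ¼ ln(1 − 2Q).
1 − 2P − Q = 0.392111, giving −½ ln(0.392111) = 0.468105.
1 − 2Q = 0.486466, giving −¼ ln(0.486466) = 0.180147.
d = 0.468105 + 0.180147 = 0.648252.
Under a molecular clock d = 2μt, so t = d/(2μ) = 0.648252 / (2 × 0.028) = 11.58 Myr.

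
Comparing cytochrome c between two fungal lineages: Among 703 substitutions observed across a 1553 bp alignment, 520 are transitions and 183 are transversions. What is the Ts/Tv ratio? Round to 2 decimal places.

R = 520/183 = 2.841530… ≈ 2.84 (to 2 d.p.).

2.84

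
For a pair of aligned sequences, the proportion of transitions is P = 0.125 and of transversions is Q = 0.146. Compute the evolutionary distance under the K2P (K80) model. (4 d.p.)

Under the Kimura two-parameter model, d = −½ ln(1 − 2P − Q) − ¼ ln(1 − 2Q).
1 − 2P − Q = 0.604, giving −½ ln(0.604) = 0.252091.
1 − 2Q = 0.708, giving −¼ ln(0.708) = 0.086328.
d = 0.252091 + 0.086328 = 0.338419.

0.3384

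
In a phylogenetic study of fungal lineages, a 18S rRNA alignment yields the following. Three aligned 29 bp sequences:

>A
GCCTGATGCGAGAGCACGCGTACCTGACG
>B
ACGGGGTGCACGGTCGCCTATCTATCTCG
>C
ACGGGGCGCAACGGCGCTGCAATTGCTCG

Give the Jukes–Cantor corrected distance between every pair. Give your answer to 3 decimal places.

d(A,B) = 1.141, d(A,C) = 1.318, d(B,C) = 0.529

A–B: 17/29 sites differ → p ≈ 0.586207, d = −0.75 ln(1 − 0.781609) = 1.141101 ≈ 1.141.
A–C: 18/29 sites differ → p ≈ 0.62069, d = −0.75 ln(1 − 0.827587) = 1.318397 ≈ 1.318.
B–C: 11/29 sites differ → p ≈ 0.37931, d = −0.75 ln(1 − 0.505747) = 0.528531 ≈ 0.529.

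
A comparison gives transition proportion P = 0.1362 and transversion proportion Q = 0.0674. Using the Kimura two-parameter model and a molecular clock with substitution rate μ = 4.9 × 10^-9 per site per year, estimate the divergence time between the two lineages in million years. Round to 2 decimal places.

Under the Kimura two-parameter model, d = −½ ln(1 − 2P − Q) − ¼ ln(1 − 2Q).
1 − 2P − Q = 0.6602, giving −½ ln(0.6602) = 0.207606.
1 − 2Q = 0.8652, giving −¼ ln(0.8652) = 0.036199.
d = 0.207606 + 0.036199 = 0.243805.
Under a molecular clock d = 2μt, so t = d/(2μ) = 0.243805 / (2 × 4.9 × 10^-9) = 24.88 million years.

24.88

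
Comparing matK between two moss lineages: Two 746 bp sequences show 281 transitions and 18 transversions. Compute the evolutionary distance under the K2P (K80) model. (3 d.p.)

P = 281/746 ≈ 0.376676 and Q = 18/746 ≈ 0.024129.
Under the Kimura two-parameter model, d = −½ ln(1 − 2P − Q) − ¼ ln(1 − 2Q).
1 − 2P − Q = 0.222519, giving −½ ln(0.222519) = 0.751371.
1 − 2Q = 0.951742, giving −¼ ln(0.951742) = 0.012365.
d = 0.751371 + 0.012365 = 0.763736.

0.764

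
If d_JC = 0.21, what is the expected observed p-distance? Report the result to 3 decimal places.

p = (3/4)(1 − e^(−4d/3)) = 0.75 × (1 − e^(-0.28)) = 0.75 × (1 − 0.755784) = 0.183162.

0.183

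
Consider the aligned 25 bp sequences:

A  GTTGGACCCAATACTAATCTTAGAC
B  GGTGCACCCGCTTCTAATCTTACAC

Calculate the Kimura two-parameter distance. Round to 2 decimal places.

Of 25 sites, 1 differences are transitions and 5 are transversions, so P = 1/25 = 0.04 and Q = 5/25 = 0.2.
Under the Kimura two-parameter model, d = −½ ln(1 − 2P − Q) − ¼ ln(1 − 2Q).
1 − 2P − Q = 0.72, giving −½ ln(0.72) = 0.164252.
1 − 2Q = 0.6, giving −¼ ln(0.6) = 0.127706.
d = 0.164252 + 0.127706 = 0.291958.

0.29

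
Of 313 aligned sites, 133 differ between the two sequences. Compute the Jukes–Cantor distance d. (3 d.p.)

p = 133/313 ≈ 0.42492.
d = −(3/4) ln(1 − 4p/3) = −0.75 ln(1 − 0.56656) = −0.75 ln(0.43344)
  = −0.75 × (-0.836002) = 0.627002 substitutions/site.

0.627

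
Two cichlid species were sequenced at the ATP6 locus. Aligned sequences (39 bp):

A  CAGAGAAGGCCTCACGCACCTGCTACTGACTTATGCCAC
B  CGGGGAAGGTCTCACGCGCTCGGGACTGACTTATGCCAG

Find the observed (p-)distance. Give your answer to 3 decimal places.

0.231

The sequences differ at 9 of 39 positions (sites 2, 4, 10, 18, 20, 21, 23, 24, 39).
p = 9/39 = 0.230769… ≈ 0.231 (to 3 d.p.).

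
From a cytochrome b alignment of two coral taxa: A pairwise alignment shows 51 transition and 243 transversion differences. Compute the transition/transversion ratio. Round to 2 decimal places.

R = 51/243 = 0.209876… ≈ 0.21 (to 2 d.p.).

0.21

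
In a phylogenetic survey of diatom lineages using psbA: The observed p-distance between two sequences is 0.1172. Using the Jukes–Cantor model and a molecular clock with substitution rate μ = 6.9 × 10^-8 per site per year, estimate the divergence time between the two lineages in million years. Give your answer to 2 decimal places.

0.92

d = −(3/4) ln(1 − 4p/3) = −0.75 ln(1 − 0.156267) = −0.75 ln(0.843733)
  = −0.75 × (-0.169919) = 0.127439 substitutions/site.
Under a molecular clock d = 2μt, so t = d/(2μ) = 0.127439 / (2 × 6.9 × 10^-8) = 0.92 million years.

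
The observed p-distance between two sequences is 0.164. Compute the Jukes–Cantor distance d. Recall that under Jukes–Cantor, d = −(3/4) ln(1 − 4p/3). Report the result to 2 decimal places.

0.19

d = −(3/4) ln(1 − 4p/3) = −0.75 ln(1 − 0.218667) = −0.75 ln(0.781333)
  = −0.75 × (-0.246754) = 0.185066 substitutions/site.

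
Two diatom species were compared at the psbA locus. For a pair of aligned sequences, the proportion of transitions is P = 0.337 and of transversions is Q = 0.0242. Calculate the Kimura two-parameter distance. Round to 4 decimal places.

0.6114

Under the Kimura two-parameter model, d = −½ ln(1 − 2P − Q) − ¼ ln(1 − 2Q).
1 − 2P − Q = 0.3018, giving −½ ln(0.3018) = 0.598995.
1 − 2Q = 0.9516, giving −¼ ln(0.9516) = 0.012403.
d = 0.598995 + 0.012403 = 0.611398.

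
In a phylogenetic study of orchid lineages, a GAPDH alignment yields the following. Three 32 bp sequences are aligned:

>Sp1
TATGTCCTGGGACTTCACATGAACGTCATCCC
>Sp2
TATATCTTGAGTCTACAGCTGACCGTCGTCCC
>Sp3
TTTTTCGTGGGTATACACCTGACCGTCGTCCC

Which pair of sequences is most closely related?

Sp1–Sp2: 9/32 differ, p = 0.281, d = 0.353.
Sp1–Sp3: 9/32 differ, p = 0.281, d = 0.353.
Sp2–Sp3: 6/32 differ, p = 0.188, d = 0.216.
The smallest distance is between Sp2 and Sp3.

Sp2 and Sp3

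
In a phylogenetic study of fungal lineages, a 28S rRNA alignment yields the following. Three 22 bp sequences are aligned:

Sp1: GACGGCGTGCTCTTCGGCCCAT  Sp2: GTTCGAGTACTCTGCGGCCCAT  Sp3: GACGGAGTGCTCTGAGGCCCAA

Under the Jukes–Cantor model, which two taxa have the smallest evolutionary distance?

Sp1–Sp2: 6/22 differ, p = 0.273, d = 0.339.
Sp1–Sp3: 4/22 differ, p = 0.182, d = 0.208.
Sp2–Sp3: 6/22 differ, p = 0.273, d = 0.339.
The smallest distance is between Sp1 and Sp3.

Sp1 and Sp3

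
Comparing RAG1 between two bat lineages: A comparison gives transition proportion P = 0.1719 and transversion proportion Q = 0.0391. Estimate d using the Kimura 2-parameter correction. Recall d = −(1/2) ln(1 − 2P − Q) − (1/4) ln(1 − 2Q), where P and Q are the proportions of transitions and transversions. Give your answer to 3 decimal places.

Under the Kimura two-parameter model, d = −½ ln(1 − 2P − Q) − ¼ ln(1 − 2Q).
1 − 2P − Q = 0.6171, giving −½ ln(0.6171) = 0.241362.
1 − 2Q = 0.9218, giving −¼ ln(0.9218) = 0.020357.
d = 0.241362 + 0.020357 = 0.261719.

0.262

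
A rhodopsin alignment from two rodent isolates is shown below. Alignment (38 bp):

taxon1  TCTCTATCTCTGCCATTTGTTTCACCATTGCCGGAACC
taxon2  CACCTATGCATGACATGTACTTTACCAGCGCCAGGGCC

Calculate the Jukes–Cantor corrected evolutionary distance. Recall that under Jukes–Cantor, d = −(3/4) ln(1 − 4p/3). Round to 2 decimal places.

The sequences differ at 16 of 38 sites, so p = 16/38 ≈ 0.421053.
d = −(3/4) ln(1 − 4p/3) = −0.75 ln(1 − 0.561404) = −0.75 ln(0.438596)
  = −0.75 × (-0.824177) = 0.618133 substitutions/site.

0.62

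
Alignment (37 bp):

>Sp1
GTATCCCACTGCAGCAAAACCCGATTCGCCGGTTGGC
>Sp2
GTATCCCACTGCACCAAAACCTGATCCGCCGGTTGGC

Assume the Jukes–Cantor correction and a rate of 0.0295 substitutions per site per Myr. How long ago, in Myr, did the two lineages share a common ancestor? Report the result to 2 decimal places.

The sequences differ at 3 of 37 sites (14, 22, 26), so p = 3/37 ≈ 0.081081.
d = −(3/4) ln(1 − 4p/3) = −0.75 ln(1 − 0.108108) = −0.75 ln(0.891892)
  = −0.75 × (-0.114410) = 0.085808 substitutions/site.
Under a molecular clock d = 2μt, so t = d/(2μ) = 0.085808 / (2 × 0.0295) = 1.45 Myr.

1.45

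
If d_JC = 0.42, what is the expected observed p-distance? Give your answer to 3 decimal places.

p = (3/4)(1 − e^(−4d/3)) = 0.75 × (1 − e^(-0.56)) = 0.75 × (1 − 0.571209) = 0.321593.

0.322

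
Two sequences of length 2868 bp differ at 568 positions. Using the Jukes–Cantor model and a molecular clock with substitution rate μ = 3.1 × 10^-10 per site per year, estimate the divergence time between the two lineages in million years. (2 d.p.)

370.90

p = 568/2868 ≈ 0.198047.
d = −(3/4) ln(1 − 4p/3) = −0.75 ln(1 − 0.264063) = −0.75 ln(0.735937)
  = −0.75 × (-0.306611) = 0.229958 substitutions/site.
Under a molecular clock d = 2μt, so t = d/(2μ) = 0.229958 / (2 × 3.1 × 10^-10) = 370.90 million years.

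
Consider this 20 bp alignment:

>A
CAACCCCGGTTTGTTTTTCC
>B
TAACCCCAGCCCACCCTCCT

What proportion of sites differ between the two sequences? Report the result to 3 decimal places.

0.550

The sequences differ at 11 of 20 positions.
p = 11/20 = 0.550.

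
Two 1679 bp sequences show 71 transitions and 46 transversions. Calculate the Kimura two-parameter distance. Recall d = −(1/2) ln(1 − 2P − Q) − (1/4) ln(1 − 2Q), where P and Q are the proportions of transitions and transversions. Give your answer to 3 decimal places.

P = 71/1679 ≈ 0.042287 and Q = 46/1679 ≈ 0.027397.
Under the Kimura two-parameter model, d = −½ ln(1 − 2P − Q) − ¼ ln(1 − 2Q).
1 − 2P − Q = 0.888029, giving −½ ln(0.888029) = 0.059375.
1 − 2Q = 0.945206, giving −¼ ln(0.945206) = 0.014088.
d = 0.059375 + 0.014088 = 0.073463.

0.073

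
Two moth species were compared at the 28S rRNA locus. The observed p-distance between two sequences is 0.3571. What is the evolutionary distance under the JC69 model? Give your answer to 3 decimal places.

0.485

d = −(3/4) ln(1 − 4p/3) = −0.75 ln(1 − 0.476133) = −0.75 ln(0.523867)
  = −0.75 × (-0.646517) = 0.484888 substitutions/site.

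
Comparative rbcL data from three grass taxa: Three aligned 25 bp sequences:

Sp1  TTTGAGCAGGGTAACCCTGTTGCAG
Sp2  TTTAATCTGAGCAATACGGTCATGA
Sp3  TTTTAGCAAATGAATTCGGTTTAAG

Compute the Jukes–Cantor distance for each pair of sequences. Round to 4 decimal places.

Sp1–Sp2: 13/25 sites differ → p = 0.52, d = −0.75 ln(1 − 0.693333) = 0.886495 ≈ 0.8865.
Sp1–Sp3: 10/25 sites differ → p = 0.4, d = −0.75 ln(1 − 0.533333) = 0.571605 ≈ 0.5716.
Sp2–Sp3: 12/25 sites differ → p = 0.48, d = −0.75 ln(1 − 0.64) = 0.766238 ≈ 0.7662.

d(Sp1,Sp2) = 0.8865, d(Sp1,Sp3) = 0.5716, d(Sp2,Sp3) = 0.7662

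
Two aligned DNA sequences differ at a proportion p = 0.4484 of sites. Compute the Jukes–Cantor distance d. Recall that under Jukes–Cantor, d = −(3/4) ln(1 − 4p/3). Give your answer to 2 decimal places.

d = −(3/4) ln(1 − 4p/3) = −0.75 ln(1 − 0.597867) = −0.75 ln(0.402133)
  = −0.75 × (-0.910972) = 0.683229 substitutions/site.

0.68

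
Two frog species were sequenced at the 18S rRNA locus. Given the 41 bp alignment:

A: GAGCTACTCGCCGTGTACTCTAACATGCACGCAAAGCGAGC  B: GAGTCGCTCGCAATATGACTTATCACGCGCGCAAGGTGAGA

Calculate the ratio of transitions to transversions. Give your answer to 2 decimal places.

Transitions are A↔G and C↔T; transversions are all other mismatches.
Transitions: 12. Transversions: 4.
R = 12/4 = 3.00.

3.00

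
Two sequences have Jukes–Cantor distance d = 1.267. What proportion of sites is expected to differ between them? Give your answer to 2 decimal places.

p = (3/4)(1 − e^(−4d/3)) = 0.75 × (1 − e^(-1.689333)) = 0.75 × (1 − 0.184643) = 0.611518.

0.61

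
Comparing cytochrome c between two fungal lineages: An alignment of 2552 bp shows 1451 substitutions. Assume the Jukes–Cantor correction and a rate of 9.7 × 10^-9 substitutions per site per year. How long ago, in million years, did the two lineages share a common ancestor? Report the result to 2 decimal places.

p = 1451/2552 ≈ 0.568574.
d = −(3/4) ln(1 − 4p/3) = −0.75 ln(1 − 0.758099) = −0.75 ln(0.241901)
  = −0.75 × (-1.419227) = 1.064420 substitutions/site.
Under a molecular clock d = 2μt, so t = d/(2μ) = 1.064420 / (2 × 9.7 × 10^-9) = 54.87 million years.

54.87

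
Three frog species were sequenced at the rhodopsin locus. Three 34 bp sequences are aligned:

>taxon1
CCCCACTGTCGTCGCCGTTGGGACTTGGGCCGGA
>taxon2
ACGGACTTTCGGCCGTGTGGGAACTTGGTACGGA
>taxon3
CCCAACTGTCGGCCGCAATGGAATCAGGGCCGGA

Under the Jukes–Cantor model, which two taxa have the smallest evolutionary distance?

taxon1–taxon2: 12/34 differ, p = 0.353, d = 0.477.
taxon1–taxon3: 10/34 differ, p = 0.294, d = 0.373.
taxon2–taxon3: 13/34 differ, p = 0.382, d = 0.535.
The smallest distance is between taxon1 and taxon3.

taxon1 and taxon3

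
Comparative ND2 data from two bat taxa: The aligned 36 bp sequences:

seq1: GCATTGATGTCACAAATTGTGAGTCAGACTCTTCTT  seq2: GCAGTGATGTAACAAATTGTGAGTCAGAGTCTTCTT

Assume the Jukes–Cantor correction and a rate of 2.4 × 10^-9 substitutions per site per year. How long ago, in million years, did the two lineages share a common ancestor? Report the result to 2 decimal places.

18.40

The sequences differ at 3 of 36 sites (4, 11, 29), so p = 3/36 ≈ 0.083333.
d = −(3/4) ln(1 − 4p/3) = −0.75 ln(1 − 0.111111) = −0.75 ln(0.888889)
  = −0.75 × (-0.117783) = 0.088337 substitutions/site.
Under a molecular clock d = 2μt, so t = d/(2μ) = 0.088337 / (2 × 2.4 × 10^-9) = 18.40 million years.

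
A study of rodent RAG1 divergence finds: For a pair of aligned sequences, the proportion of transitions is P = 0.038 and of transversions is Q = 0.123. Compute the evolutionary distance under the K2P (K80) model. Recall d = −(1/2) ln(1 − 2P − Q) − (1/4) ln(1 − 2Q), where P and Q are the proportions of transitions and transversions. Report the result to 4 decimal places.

0.1815

Under the Kimura two-parameter model, d = −½ ln(1 − 2P − Q) − ¼ ln(1 − 2Q).
1 − 2P − Q = 0.801, giving −½ ln(0.801) = 0.110947.
1 − 2Q = 0.754, giving −¼ ln(0.754) = 0.070591.
d = 0.110947 + 0.070591 = 0.181538.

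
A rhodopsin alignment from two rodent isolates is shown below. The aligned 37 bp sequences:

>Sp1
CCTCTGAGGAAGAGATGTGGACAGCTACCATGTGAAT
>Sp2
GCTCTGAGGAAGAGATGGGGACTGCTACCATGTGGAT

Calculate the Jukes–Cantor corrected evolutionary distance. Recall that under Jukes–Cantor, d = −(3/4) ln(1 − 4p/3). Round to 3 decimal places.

0.117

The sequences differ at 4 of 37 sites (1, 18, 23, 35), so p = 4/37 ≈ 0.108108.
d = −(3/4) ln(1 − 4p/3) = −0.75 ln(1 − 0.144144) = −0.75 ln(0.855856)
  = −0.75 × (-0.155653) = 0.116740 substitutions/site.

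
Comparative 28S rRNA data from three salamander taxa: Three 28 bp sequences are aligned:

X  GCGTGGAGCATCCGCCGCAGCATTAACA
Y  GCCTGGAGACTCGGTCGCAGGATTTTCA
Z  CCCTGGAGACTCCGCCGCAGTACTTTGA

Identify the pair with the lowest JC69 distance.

X–Y: 8/28 differ, p = 0.286, d = 0.360.
X–Z: 9/28 differ, p = 0.321, d = 0.420.
Y–Z: 6/28 differ, p = 0.214, d = 0.252.
The smallest distance is between Y and Z.

Y and Z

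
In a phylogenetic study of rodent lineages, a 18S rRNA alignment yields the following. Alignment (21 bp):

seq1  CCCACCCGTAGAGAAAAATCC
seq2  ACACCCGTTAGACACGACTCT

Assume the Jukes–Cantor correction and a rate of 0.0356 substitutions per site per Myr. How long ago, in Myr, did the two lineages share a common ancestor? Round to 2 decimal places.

The sequences differ at 10 of 21 sites (1, 3, 4, 7, 8, 13, 15, 16, 18, 21), so p = 10/21 ≈ 0.47619.
d = −(3/4) ln(1 − 4p/3) = −0.75 ln(1 − 0.63492) = −0.75 ln(0.36508)
  = −0.75 × (-1.007639) = 0.755729 substitutions/site.
Under a molecular clock d = 2μt, so t = d/(2μ) = 0.755729 / (2 × 0.0356) = 10.61 Myr.

10.61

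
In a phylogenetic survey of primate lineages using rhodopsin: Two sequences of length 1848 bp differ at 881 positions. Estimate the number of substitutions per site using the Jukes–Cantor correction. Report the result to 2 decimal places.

p = 881/1848 ≈ 0.476732.
d = −(3/4) ln(1 − 4p/3) = −0.75 ln(1 − 0.635643) = −0.75 ln(0.364357)
  = −0.75 × (-1.009621) = 0.757216 substitutions/site.

0.76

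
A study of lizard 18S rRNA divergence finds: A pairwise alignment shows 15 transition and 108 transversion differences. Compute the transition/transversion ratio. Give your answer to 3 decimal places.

0.139

R = 15/108 = 0.138888… ≈ 0.139 (to 3 d.p.).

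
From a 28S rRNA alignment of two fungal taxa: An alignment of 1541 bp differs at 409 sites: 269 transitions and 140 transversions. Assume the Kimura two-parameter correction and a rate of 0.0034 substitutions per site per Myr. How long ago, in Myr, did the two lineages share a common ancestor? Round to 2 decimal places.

50.00

P = 269/1541 ≈ 0.174562 and Q = 140/1541 ≈ 0.09085.
Under the Kimura two-parameter model, d = −½ ln(1 − 2P − Q) − ¼ ln(1 − 2Q).
1 − 2P − Q = 0.560026, giving −½ ln(0.560026) = 0.289886.
1 − 2Q = 0.8183, giving −¼ ln(0.8183) = 0.050132.
d = 0.289886 + 0.050132 = 0.340018.
Under a molecular clock d = 2μt, so t = d/(2μ) = 0.340018 / (2 × 0.0034) = 50.00 Myr.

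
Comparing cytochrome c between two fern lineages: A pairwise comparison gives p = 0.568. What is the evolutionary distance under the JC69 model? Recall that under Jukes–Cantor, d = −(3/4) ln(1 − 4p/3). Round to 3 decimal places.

d = −(3/4) ln(1 − 4p/3) = −0.75 ln(1 − 0.757333) = −0.75 ln(0.242667)
  = −0.75 × (-1.416065) = 1.062049 substitutions/site.

1.062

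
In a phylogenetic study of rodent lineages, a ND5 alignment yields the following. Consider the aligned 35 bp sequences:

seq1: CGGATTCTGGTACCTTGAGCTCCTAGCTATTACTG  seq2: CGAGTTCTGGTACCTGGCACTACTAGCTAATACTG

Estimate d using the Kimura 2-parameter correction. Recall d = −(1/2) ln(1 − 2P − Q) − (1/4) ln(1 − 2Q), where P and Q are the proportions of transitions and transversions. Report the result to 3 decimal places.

0.233

Of 35 sites, 3 differences are transitions and 4 are transversions, so P = 3/35 ≈ 0.085714 and Q = 4/35 ≈ 0.114286.
Under the Kimura two-parameter model, d = −½ ln(1 − 2P − Q) − ¼ ln(1 − 2Q).
1 − 2P − Q = 0.714286, giving −½ ln(0.714286) = 0.168236.
1 − 2Q = 0.771428, giving −¼ ln(0.771428) = 0.064878.
d = 0.168236 + 0.064878 = 0.233114.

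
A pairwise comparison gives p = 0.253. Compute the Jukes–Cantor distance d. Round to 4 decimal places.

d = −(3/4) ln(1 − 4p/3) = −0.75 ln(1 − 0.337333) = −0.75 ln(0.662667)
  = −0.75 × (-0.411483) = 0.308612 substitutions/site.

0.3086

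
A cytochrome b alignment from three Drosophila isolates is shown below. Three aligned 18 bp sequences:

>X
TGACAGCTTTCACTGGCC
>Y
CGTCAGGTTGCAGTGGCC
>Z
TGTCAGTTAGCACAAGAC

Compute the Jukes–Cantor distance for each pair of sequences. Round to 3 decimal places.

d(X,Y) = 0.347, d(X,Z) = 0.548, d(Y,Z) = 0.548

X–Y: 5/18 sites differ → p ≈ 0.277778, d = −0.75 ln(1 − 0.370371) = 0.346968 ≈ 0.347.
X–Z: 7/18 sites differ → p ≈ 0.388889, d = −0.75 ln(1 − 0.518519) = 0.548166 ≈ 0.548.
Y–Z: 7/18 sites differ → p ≈ 0.388889, d = −0.75 ln(1 − 0.518519) = 0.548166 ≈ 0.548.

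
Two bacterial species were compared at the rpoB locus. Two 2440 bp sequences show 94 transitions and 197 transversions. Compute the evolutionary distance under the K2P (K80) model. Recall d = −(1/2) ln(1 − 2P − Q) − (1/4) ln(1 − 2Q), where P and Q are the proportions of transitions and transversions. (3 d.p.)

0.130

P = 94/2440 ≈ 0.038525 and Q = 197/2440 ≈ 0.080738.
Under the Kimura two-parameter model, d = −½ ln(1 − 2P − Q) − ¼ ln(1 − 2Q).
1 − 2P − Q = 0.842212, giving −½ ln(0.842212) = 0.085862.
1 − 2Q = 0.838524, giving −¼ ln(0.838524) = 0.044028.
d = 0.085862 + 0.044028 = 0.129890.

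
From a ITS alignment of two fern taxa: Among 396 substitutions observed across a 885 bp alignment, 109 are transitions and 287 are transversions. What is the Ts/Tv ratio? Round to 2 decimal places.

R = 109/287 = 0.379790… ≈ 0.38 (to 2 d.p.).

0.38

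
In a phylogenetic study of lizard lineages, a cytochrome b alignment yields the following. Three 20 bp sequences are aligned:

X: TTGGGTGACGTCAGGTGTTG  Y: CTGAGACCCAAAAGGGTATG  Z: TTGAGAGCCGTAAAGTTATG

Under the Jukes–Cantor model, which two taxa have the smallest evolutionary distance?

X–Y: 11/20 differ, p = 0.550, d = 0.991.
X–Z: 7/20 differ, p = 0.350, d = 0.471.
Y–Z: 6/20 differ, p = 0.300, d = 0.383.
The smallest distance is between Y and Z.

Y and Z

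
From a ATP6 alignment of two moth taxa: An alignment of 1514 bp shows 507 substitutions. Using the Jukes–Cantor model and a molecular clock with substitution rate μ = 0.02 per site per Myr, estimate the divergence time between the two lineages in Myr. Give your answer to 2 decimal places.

11.09

p = 507/1514 ≈ 0.334875.
d = −(3/4) ln(1 − 4p/3) = −0.75 ln(1 − 0.4465) = −0.75 ln(0.5535)
  = −0.75 × (-0.591494) = 0.443621 substitutions/site.
Under a molecular clock d = 2μt, so t = d/(2μ) = 0.443621 / (2 × 0.02) = 11.09 Myr.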